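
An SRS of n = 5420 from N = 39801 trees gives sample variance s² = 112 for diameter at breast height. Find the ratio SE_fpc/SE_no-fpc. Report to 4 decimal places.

0.9294

f = n/N = 5420/39801 = 0.13617748.
SE_no-fpc = √(s²/n) = 0.1437505; SE_fpc = √((1−f)s²/n) = 0.13360467.
Ratio = √(1−f) = 0.92942053.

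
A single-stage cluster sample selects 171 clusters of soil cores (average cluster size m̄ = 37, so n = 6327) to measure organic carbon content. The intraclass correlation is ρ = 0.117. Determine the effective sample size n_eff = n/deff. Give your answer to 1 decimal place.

deff = 1 + (37 − 1)·0.117 = 1 + 4.212 = 5.212.
n_eff = 6327 / 5.212 = 1213.9.

1213.9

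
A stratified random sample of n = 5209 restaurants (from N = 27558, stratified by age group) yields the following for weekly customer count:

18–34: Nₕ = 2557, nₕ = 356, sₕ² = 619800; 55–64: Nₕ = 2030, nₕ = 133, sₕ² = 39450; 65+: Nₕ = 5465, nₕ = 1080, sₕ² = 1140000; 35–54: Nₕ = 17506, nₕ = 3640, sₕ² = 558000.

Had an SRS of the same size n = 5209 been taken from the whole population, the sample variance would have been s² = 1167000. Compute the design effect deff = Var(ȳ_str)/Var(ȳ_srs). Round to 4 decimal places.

0.5323

Var(ȳ_str) = Σ Wₕ²(1−fₕ)sₕ²/nₕ with Wₕ = Nₕ/27558:
  18–34: (2557/27558)²·(1−356/2557)·619800/356 = 12.901997
  55–64: (2030/27558)²·(1−133/2030)·39450/133 = 1.5040537
  65+: (5465/27558)²·(1−1080/5465)·1140000/1080 = 33.307763
  35–54: (17506/27558)²·(1−3640/17506)·558000/3640 = 48.997683
  → Var(ȳ_str) = 96.711497.
Var(ȳ_srs) = (1 − 5209/27558)·1167000/5209 = 181.68827.
deff = 96.711497 / 181.68827 = 0.5323.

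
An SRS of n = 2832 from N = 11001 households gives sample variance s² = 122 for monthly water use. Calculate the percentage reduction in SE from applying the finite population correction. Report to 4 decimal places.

f = n/N = 2832/11001 = 0.25743114.
SE_no-fpc = √(s²/n) = 0.20755504; SE_fpc = √((1−f)s²/n) = 0.17885524.
Ratio = √(1−f) = 0.86172435. Reduction = 100·(1 − 0.86172435) = 13.8276%.

13.8276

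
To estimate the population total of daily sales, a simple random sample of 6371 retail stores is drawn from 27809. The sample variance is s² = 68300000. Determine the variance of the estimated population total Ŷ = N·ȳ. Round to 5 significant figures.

Var(Ŷ) = N²·Var(ȳ) = N²·(1 − n/N)·s²/n.
f = 6371/27809 = 0.22909849; Var(ȳ) = 0.77090151·68300000/6371 = 8264.4126.
Var(Ŷ) = 27809² · 8264.4126 = 6.3912048 × 10^12.

6.3912 × 10^12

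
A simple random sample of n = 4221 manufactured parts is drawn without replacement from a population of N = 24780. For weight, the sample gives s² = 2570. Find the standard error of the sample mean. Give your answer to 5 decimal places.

0.71074

Under SRS without replacement, Var(ȳ) = (1 − f)·s²/n with f = n/N = 4221/24780 = 0.17033898.
Var(ȳ) = (1 − 0.17033898)·2570/4221 = 0.82966102·0.60886046 = 0.50514779.
SE(ȳ) = √(0.50514779) = 0.71074.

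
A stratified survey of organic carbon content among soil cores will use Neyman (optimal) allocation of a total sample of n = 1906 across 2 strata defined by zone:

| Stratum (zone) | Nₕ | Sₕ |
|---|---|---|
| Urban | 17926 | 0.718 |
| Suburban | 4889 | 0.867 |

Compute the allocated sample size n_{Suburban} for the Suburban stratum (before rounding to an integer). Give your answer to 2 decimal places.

Neyman allocation: nₕ = n·NₕSₕ / Σⱼ NⱼSⱼ.
Σ NⱼSⱼ = 17926·0.718 + 4889·0.867 = 17109.631.
n_{Suburban} = 1906·4889·0.867 / 17109.631 = 472.20.

472.20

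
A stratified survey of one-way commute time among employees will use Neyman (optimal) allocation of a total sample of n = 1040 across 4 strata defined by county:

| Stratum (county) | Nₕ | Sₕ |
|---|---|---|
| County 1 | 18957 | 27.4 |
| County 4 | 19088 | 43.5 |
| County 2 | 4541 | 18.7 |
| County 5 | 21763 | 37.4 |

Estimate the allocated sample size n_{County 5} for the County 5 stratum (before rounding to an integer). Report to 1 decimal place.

376.5

Neyman allocation: nₕ = n·NₕSₕ / Σⱼ NⱼSⱼ.
Σ NⱼSⱼ = 18957·27.4 + 19088·43.5 + 4541·18.7 + 21763·37.4 = 2.2486027 × 10^6.
n_{County 5} = 1040·21763·37.4 / (2.2486027 × 10^6) = 376.5.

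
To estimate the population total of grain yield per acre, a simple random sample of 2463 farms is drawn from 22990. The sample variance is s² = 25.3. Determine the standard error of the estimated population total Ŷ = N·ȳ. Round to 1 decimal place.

Var(Ŷ) = N²·Var(ȳ) = N²·(1 − n/N)·s²/n.
f = 2463/22990 = 0.10713354; Var(ȳ) = 0.89286646·25.3/2463 = 0.0091715475.
Var(Ŷ) = 22990² · 0.0091715475 = 4.8475306 × 10^6.
SE(Ŷ) = √(4.8475306 × 10^6) = 2201.7.

2201.7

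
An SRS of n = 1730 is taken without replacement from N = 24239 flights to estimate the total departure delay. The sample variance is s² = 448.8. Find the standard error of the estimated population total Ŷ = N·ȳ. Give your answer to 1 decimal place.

11897.0

Var(Ŷ) = N²·Var(ȳ) = N²·(1 − n/N)·s²/n.
f = 1730/24239 = 0.07137258; Var(ȳ) = 0.92862742·448.8/1730 = 0.24090635.
Var(Ŷ) = 24239² · 0.24090635 = 1.415395 × 10^8.
SE(Ŷ) = √(1.415395 × 10^8) = 11897.0.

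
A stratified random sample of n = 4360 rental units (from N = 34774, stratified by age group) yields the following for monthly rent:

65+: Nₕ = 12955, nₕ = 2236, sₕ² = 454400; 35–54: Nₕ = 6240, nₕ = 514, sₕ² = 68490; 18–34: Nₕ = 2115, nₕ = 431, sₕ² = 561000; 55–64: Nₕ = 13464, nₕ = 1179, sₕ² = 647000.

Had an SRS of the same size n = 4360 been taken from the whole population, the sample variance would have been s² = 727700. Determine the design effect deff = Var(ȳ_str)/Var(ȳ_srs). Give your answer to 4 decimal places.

0.7273

Var(ȳ_str) = Σ Wₕ²(1−fₕ)sₕ²/nₕ with Wₕ = Nₕ/34774:
  65+: (12955/34774)²·(1−2236/12955)·454400/2236 = 23.337209
  35–54: (6240/34774)²·(1−514/6240)·68490/514 = 3.9372291
  18–34: (2115/34774)²·(1−431/2115)·561000/431 = 3.8337938
  55–64: (13464/34774)²·(1−1179/13464)·647000/1179 = 75.063782
  → Var(ȳ_str) = 106.17201.
Var(ȳ_srs) = (1 − 4360/34774)·727700/4360 = 145.97712.
deff = 106.17201 / 145.97712 = 0.7273.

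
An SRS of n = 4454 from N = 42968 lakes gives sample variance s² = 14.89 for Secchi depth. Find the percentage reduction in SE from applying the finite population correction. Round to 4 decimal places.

f = n/N = 4454/42968 = 0.10365854.
SE_no-fpc = √(s²/n) = 0.057819222; SE_fpc = √((1−f)s²/n) = 0.054740528.
Ratio = √(1−f) = 0.94675312. Reduction = 100·(1 − 0.94675312) = 5.3247%.

5.3247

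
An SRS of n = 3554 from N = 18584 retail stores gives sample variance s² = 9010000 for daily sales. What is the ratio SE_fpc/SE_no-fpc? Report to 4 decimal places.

f = n/N = 3554/18584 = 0.19123978.
SE_no-fpc = √(s²/n) = 50.350488; SE_fpc = √((1−f)s²/n) = 45.280746.
Ratio = √(1−f) = 0.89931097.

0.8993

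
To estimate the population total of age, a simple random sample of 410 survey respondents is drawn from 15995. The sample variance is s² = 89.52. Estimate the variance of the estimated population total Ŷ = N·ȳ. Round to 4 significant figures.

5.443 × 10^7

Var(Ŷ) = N²·Var(ȳ) = N²·(1 − n/N)·s²/n.
f = 410/15995 = 0.02563301; Var(ȳ) = 0.97436699·89.52/410 = 0.21274471.
Var(Ŷ) = 15995² · 0.21274471 = 5.4428612 × 10^7.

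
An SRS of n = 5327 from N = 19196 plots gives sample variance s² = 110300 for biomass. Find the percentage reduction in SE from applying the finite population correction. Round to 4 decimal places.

15.0003

f = n/N = 5327/19196 = 0.27750573.
SE_no-fpc = √(s²/n) = 4.5503668; SE_fpc = √((1−f)s²/n) = 3.8677965.
Ratio = √(1−f) = 0.84999663. Reduction = 100·(1 − 0.84999663) = 15.0003%.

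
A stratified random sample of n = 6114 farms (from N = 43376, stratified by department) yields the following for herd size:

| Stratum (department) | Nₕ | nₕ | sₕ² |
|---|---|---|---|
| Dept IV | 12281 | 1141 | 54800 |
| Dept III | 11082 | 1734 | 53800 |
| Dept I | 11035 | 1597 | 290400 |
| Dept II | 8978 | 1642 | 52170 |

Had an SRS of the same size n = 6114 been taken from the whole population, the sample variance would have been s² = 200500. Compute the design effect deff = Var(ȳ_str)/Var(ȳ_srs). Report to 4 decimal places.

0.5814

Var(ȳ_str) = Σ Wₕ²(1−fₕ)sₕ²/nₕ with Wₕ = Nₕ/43376:
  Dept IV: (12281/43376)²·(1−1141/12281)·54800/1141 = 3.4923265
  Dept III: (11082/43376)²·(1−1734/11082)·53800/1734 = 1.7083271
  Dept I: (11035/43376)²·(1−1597/11035)·290400/1597 = 10.065724
  Dept II: (8978/43376)²·(1−1642/8978)·52170/1642 = 1.1122121
  → Var(ȳ_str) = 16.37859.
Var(ȳ_srs) = (1 − 6114/43376)·200500/6114 = 28.171217.
deff = 16.37859 / 28.171217 = 0.5814.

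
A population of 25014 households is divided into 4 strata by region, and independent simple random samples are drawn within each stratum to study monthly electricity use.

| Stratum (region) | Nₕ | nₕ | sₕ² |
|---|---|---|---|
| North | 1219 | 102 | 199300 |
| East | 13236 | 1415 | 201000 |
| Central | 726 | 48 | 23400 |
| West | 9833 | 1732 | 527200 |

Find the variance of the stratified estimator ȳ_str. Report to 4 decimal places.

78.9077

Var(ȳ_str) = Σₕ Wₕ²(1 − fₕ)sₕ²/nₕ with Wₕ = Nₕ/N, N = 25014.
North: Wₕ = 0.04873271; term = 0.04873271²·(1 − 0.08367514)·199300/102 = 4.2520437.
East: Wₕ = 0.52914368; term = 0.52914368²·(1 − 0.10690541)·201000/1415 = 35.520928.
Central: Wₕ = 0.02902375; term = 0.02902375²·(1 − 0.06611570)·23400/48 = 0.38350819.
West: Wₕ = 0.39309986; term = 0.39309986²·(1 − 0.17614156)·527200/1732 = 38.751266.
Sum = 78.907746.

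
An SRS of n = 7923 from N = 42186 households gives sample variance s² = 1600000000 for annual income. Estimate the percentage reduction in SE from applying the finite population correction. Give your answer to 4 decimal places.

f = n/N = 7923/42186 = 0.18781112.
SE_no-fpc = √(s²/n) = 449.38147; SE_fpc = √((1−f)s²/n) = 404.98942.
Ratio = √(1−f) = 0.90121522. Reduction = 100·(1 − 0.90121522) = 9.8785%.

9.8785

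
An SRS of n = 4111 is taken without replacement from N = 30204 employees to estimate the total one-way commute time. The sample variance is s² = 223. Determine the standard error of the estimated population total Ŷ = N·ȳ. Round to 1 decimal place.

Var(Ŷ) = N²·Var(ȳ) = N²·(1 − n/N)·s²/n.
f = 4111/30204 = 0.13610780; Var(ȳ) = 0.86389220·223/4111 = 0.046861581.
Var(Ŷ) = 30204² · 0.046861581 = 4.2750959 × 10^7.
SE(Ŷ) = √(4.2750959 × 10^7) = 6538.4.

6538.4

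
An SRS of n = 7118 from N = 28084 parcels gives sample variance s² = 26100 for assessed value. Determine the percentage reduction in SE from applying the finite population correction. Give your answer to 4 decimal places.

13.5971

f = n/N = 7118/28084 = 0.25345392.
SE_no-fpc = √(s²/n) = 1.9148787; SE_fpc = √((1−f)s²/n) = 1.6545107.
Ratio = √(1−f) = 0.86402898. Reduction = 100·(1 − 0.86402898) = 13.5971%.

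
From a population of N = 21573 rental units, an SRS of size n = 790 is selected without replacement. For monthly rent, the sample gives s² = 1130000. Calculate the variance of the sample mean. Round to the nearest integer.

1378

Under SRS without replacement, Var(ȳ) = (1 − f)·s²/n with f = n/N = 790/21573 = 0.03661985.
Var(ȳ) = (1 − 0.03661985)·1130000/790 = 0.96338015·1430.3797 = 1377.9995.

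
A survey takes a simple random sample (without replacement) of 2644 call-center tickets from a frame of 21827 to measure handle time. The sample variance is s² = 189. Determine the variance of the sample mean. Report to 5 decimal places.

Under SRS without replacement, Var(ȳ) = (1 − f)·s²/n with f = n/N = 2644/21827 = 0.12113437.
Var(ȳ) = (1 − 0.12113437)·189/2644 = 0.87886563·0.071482602 = 0.062823602.

0.06282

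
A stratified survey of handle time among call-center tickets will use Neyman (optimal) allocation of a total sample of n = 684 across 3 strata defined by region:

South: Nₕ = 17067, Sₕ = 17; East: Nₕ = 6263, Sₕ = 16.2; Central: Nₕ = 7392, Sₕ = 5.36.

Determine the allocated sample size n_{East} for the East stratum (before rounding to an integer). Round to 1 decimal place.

Neyman allocation: nₕ = n·NₕSₕ / Σⱼ NⱼSⱼ.
Σ NⱼSⱼ = 17067·17 + 6263·16.2 + 7392·5.36 = 431220.72.
n_{East} = 684·6263·16.2 / 431220.72 = 160.9.

160.9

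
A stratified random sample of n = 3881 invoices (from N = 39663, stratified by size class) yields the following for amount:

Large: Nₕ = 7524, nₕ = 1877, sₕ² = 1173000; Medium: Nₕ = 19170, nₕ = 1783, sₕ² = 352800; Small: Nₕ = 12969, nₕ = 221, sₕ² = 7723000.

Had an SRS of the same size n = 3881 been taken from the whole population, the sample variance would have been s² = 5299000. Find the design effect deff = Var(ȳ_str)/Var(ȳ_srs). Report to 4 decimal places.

3.0293

Var(ȳ_str) = Σ Wₕ²(1−fₕ)sₕ²/nₕ with Wₕ = Nₕ/39663:
  Large: (7524/39663)²·(1−1877/7524)·1173000/1877 = 16.878319
  Medium: (19170/39663)²·(1−1783/19170)·352800/1783 = 41.923051
  Small: (12969/39663)²·(1−221/12969)·7723000/221 = 3672.5793
  → Var(ȳ_str) = 3731.3807.
Var(ȳ_srs) = (1 − 3881/39663)·5299000/3881 = 1231.7692.
deff = 3731.3807 / 1231.7692 = 3.0293.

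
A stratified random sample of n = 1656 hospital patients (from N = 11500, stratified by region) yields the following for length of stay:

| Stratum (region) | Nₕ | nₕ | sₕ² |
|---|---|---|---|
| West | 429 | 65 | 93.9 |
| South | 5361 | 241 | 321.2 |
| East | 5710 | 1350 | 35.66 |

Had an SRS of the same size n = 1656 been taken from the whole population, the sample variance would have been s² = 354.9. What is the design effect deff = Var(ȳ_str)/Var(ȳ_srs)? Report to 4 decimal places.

1.5443

Var(ȳ_str) = Σ Wₕ²(1−fₕ)sₕ²/nₕ with Wₕ = Nₕ/11500:
  West: (429/11500)²·(1−65/429)·93.9/65 = 0.0017057494
  South: (5361/11500)²·(1−241/5361)·321.2/241 = 0.27661682
  East: (5710/11500)²·(1−1350/5710)·35.66/1350 = 0.0049724965
  → Var(ȳ_str) = 0.28329507.
Var(ȳ_srs) = (1 − 1656/11500)·354.9/1656 = 0.18345072.
deff = 0.28329507 / 0.18345072 = 1.5443.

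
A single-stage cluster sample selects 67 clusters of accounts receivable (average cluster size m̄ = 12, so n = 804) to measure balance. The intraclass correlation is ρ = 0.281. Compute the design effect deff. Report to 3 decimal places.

4.091

deff = 1 + (12 − 1)·0.281 = 1 + 3.091 = 4.091.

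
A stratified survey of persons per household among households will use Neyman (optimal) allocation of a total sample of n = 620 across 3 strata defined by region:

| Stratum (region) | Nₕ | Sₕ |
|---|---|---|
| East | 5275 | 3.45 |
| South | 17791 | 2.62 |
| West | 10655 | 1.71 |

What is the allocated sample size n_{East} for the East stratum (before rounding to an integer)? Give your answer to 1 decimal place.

135.9

Neyman allocation: nₕ = n·NₕSₕ / Σⱼ NⱼSⱼ.
Σ NⱼSⱼ = 5275·3.45 + 17791·2.62 + 10655·1.71 = 83031.22.
n_{East} = 620·5275·3.45 / 83031.22 = 135.9.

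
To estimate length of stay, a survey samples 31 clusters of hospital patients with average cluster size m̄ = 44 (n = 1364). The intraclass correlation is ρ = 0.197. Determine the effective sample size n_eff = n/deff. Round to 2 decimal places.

deff = 1 + (44 − 1)·0.197 = 1 + 8.471 = 9.471.
n_eff = 1364 / 9.471 = 144.02.

144.02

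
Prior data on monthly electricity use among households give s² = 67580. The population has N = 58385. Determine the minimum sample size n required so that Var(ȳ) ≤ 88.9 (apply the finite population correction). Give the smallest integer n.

Without fpc, n₀ = s²/D = 67580/88.9 = 760.1800.
With fpc, (1 − n/N)·s²/n ≤ D requires n ≥ n₀/(1 + n₀/N) = 760.1800/(1 + 760.1800/58385) = 750.4096.
Rounding up, n = 751.

751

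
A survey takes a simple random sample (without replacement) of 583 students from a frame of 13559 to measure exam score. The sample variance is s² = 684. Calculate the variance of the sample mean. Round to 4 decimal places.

Under SRS without replacement, Var(ȳ) = (1 − f)·s²/n with f = n/N = 583/13559 = 0.04299727.
Var(ȳ) = (1 − 0.04299727)·684/583 = 0.95700273·1.1732419 = 1.1227957.

1.1228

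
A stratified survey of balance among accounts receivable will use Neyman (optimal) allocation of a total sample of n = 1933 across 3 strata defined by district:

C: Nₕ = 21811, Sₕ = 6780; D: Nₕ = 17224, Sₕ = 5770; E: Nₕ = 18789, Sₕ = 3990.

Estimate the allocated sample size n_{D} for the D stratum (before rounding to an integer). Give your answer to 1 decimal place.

Neyman allocation: nₕ = n·NₕSₕ / Σⱼ NⱼSⱼ.
Σ NⱼSⱼ = 21811·6780 + 17224·5770 + 18789·3990 = 3.2222917 × 10^8.
n_{D} = 1933·17224·5770 / (3.2222917 × 10^8) = 596.2.

596.2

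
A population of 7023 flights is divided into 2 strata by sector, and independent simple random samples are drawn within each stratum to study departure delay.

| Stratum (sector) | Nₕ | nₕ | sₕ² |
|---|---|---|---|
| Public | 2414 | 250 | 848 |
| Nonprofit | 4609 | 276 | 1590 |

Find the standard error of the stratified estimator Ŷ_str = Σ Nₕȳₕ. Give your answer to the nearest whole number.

Var(Ŷ_str) = Σₕ Nₕ²(1 − fₕ)sₕ²/nₕ.
Public: 2414²·(1 − 250/2414)·848/250 = 1.7719455 × 10^7.
Nonprofit: 4609²·(1 − 276/4609)·1590/276 = 1.1504916 × 10^8.
Sum = 1.3276862 × 10^8.
SE = √(1.3276862 × 10^8) = 11523.

11523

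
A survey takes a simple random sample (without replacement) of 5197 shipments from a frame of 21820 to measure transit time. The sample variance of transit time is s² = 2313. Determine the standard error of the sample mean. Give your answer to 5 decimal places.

Under SRS without replacement, Var(ȳ) = (1 − f)·s²/n with f = n/N = 5197/21820 = 0.23817599.
Var(ȳ) = (1 − 0.23817599)·2313/5197 = 0.76182401·0.44506446 = 0.33906079.
SE(ȳ) = √(0.33906079) = 0.58229.

0.58229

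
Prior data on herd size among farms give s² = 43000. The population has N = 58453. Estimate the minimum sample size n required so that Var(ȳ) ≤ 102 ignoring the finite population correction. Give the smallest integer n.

Without fpc, n₀ = s²/D = 43000/102 = 421.5686.
Rounding up, n = 422.

422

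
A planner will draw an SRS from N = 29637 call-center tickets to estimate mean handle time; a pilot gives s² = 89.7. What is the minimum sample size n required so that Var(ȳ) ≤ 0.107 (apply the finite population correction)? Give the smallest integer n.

816

Without fpc, n₀ = s²/D = 89.7/0.107 = 838.3178.
With fpc, (1 − n/N)·s²/n ≤ D requires n ≥ n₀/(1 + n₀/N) = 838.3178/(1 + 838.3178/29637) = 815.2573.
Rounding up, n = 816.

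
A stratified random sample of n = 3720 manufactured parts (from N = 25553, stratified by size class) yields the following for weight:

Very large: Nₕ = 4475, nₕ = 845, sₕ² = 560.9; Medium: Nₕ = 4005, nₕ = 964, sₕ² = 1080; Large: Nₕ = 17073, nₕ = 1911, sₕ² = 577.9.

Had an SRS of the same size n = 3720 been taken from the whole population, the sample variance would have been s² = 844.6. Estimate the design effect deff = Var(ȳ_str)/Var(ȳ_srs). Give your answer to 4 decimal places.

Var(ȳ_str) = Σ Wₕ²(1−fₕ)sₕ²/nₕ with Wₕ = Nₕ/25553:
  Very large: (4475/25553)²·(1−845/4475)·560.9/845 = 0.016513708
  Medium: (4005/25553)²·(1−964/4005)·1080/964 = 0.0208969
  Large: (17073/25553)²·(1−1911/17073)·577.9/1911 = 0.11988768
  → Var(ȳ_str) = 0.15729829.
Var(ȳ_srs) = (1 − 3720/25553)·844.6/3720 = 0.19399014.
deff = 0.15729829 / 0.19399014 = 0.8109.

0.8109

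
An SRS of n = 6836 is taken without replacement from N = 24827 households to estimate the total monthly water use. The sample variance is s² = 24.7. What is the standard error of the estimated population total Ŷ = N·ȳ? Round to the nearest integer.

1270

Var(Ŷ) = N²·Var(ȳ) = N²·(1 − n/N)·s²/n.
f = 6836/24827 = 0.27534539; Var(ȳ) = 0.72465461·24.7/6836 = 0.0026183395.
Var(Ŷ) = 24827² · 0.0026183395 = 1.6138919 × 10^6.
SE(Ŷ) = √(1.6138919 × 10^6) = 1270.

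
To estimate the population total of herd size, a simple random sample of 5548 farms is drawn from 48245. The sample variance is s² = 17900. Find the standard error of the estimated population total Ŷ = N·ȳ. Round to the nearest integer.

81524

Var(Ŷ) = N²·Var(ȳ) = N²·(1 − n/N)·s²/n.
f = 5548/48245 = 0.11499637; Var(ȳ) = 0.88500363·17900/5548 = 2.855365.
Var(Ŷ) = 48245² · 2.855365 = 6.6460905 × 10^9.
SE(Ŷ) = √(6.6460905 × 10^9) = 81524.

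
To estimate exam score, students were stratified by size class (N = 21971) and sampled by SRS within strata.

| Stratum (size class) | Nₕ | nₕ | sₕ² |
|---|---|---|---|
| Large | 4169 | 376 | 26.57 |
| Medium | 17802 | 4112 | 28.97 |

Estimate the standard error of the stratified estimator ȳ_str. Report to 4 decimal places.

Var(ȳ_str) = Σₕ Wₕ²(1 − fₕ)sₕ²/nₕ with Wₕ = Nₕ/N, N = 21971.
Large: Wₕ = 0.18975013; term = 0.18975013²·(1 − 0.09018949)·26.57/376 = 0.0023148284.
Medium: Wₕ = 0.81024987; term = 0.81024987²·(1 − 0.23098528)·28.97/4112 = 0.0035568699.
Sum = 0.0058716983.
SE = √(0.0058716983) = 0.0766.

0.0766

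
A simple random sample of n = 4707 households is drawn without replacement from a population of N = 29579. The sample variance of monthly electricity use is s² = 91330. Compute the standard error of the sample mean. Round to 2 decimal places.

Under SRS without replacement, Var(ȳ) = (1 − f)·s²/n with f = n/N = 4707/29579 = 0.15913317.
Var(ȳ) = (1 − 0.15913317)·91330/4707 = 0.84086683·19.403017 = 16.315353.
SE(ȳ) = √(16.315353) = 4.04.

4.04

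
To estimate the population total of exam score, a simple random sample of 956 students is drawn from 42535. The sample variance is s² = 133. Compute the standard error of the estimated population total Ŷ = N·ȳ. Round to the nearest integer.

Var(Ŷ) = N²·Var(ȳ) = N²·(1 − n/N)·s²/n.
f = 956/42535 = 0.02247561; Var(ȳ) = 0.97752439·133/956 = 0.1359945.
Var(Ŷ) = 42535² · 0.1359945 = 2.4604482 × 10^8.
SE(Ŷ) = √(2.4604482 × 10^8) = 15686.

15686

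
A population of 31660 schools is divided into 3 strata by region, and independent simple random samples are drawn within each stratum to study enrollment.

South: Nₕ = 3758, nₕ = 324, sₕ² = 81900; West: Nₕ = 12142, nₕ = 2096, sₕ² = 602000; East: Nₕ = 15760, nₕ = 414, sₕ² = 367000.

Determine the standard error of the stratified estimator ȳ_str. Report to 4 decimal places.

15.8776

Var(ȳ_str) = Σₕ Wₕ²(1 − fₕ)sₕ²/nₕ with Wₕ = Nₕ/N, N = 31660.
South: Wₕ = 0.11869867; term = 0.11869867²·(1 − 0.08621607)·81900/324 = 3.254424.
West: Wₕ = 0.38351232; term = 0.38351232²·(1 − 0.17262395)·602000/2096 = 34.951578.
East: Wₕ = 0.49778901; term = 0.49778901²·(1 − 0.02626904)·367000/414 = 213.89238.
Sum = 252.09838.
SE = √(252.09838) = 15.8776.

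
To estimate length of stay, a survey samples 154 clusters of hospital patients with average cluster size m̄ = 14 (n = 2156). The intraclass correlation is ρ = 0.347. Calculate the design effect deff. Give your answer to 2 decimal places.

deff = 1 + (14 − 1)·0.347 = 1 + 4.511 = 5.511.

5.51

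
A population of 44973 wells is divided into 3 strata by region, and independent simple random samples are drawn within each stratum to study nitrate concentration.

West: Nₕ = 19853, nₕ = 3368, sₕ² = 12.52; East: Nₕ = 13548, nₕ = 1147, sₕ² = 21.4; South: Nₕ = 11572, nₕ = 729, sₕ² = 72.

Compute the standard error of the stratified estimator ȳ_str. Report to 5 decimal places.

Var(ȳ_str) = Σₕ Wₕ²(1 − fₕ)sₕ²/nₕ with Wₕ = Nₕ/N, N = 44973.
West: Wₕ = 0.44144264; term = 0.44144264²·(1 − 0.16964690)·12.52/3368 = 6.0151107 × 10^-4.
East: Wₕ = 0.30124742; term = 0.30124742²·(1 − 0.08466194)·21.4/1147 = 0.0015498103.
South: Wₕ = 0.25730994; term = 0.25730994²·(1 − 0.06299689)·72/729 = 0.0061271588.
Sum = 0.0082784802.
SE = √(0.0082784802) = 0.09099.

0.09099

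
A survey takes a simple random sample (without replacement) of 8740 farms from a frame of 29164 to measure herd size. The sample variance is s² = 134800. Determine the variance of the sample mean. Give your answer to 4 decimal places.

Under SRS without replacement, Var(ȳ) = (1 − f)·s²/n with f = n/N = 8740/29164 = 0.29968454.
Var(ȳ) = (1 − 0.29968454)·134800/8740 = 0.70031546·15.423341 = 10.801204.

10.8012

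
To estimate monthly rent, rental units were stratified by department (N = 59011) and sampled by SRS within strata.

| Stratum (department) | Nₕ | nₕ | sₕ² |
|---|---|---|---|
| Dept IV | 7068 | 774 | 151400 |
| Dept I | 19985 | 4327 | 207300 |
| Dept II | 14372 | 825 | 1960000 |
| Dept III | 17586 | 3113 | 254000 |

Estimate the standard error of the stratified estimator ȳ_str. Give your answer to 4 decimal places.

12.0664

Var(ȳ_str) = Σₕ Wₕ²(1 − fₕ)sₕ²/nₕ with Wₕ = Nₕ/N, N = 59011.
Dept IV: Wₕ = 0.11977428; term = 0.11977428²·(1 − 0.10950764)·151400/774 = 2.4988618.
Dept I: Wₕ = 0.33866567; term = 0.33866567²·(1 − 0.21651238)·207300/4327 = 4.3051362.
Dept II: Wₕ = 0.24354781; term = 0.24354781²·(1 − 0.05740328)·1960000/825 = 132.8301.
Dept III: Wₕ = 0.29801224; term = 0.29801224²·(1 − 0.17701581)·254000/3113 = 5.9636793.
Sum = 145.59778.
SE = √(145.59778) = 12.0664.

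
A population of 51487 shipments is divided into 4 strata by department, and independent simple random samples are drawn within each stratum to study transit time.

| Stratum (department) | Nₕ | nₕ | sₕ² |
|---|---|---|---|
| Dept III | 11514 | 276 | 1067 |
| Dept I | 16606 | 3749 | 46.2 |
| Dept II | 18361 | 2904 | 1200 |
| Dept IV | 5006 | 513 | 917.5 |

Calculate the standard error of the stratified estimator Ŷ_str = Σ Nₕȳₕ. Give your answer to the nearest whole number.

25698

Var(Ŷ_str) = Σₕ Nₕ²(1 − fₕ)sₕ²/nₕ.
Dept III: 11514²·(1 − 276/11514)·1067/276 = 5.0023099 × 10^8.
Dept I: 16606²·(1 − 3749/16606)·46.2/3749 = 2.6310628 × 10^6.
Dept II: 18361²·(1 − 2904/18361)·1200/2904 = 1.172752 × 10^8.
Dept IV: 5006²·(1 − 513/5006)·917.5/513 = 4.0226845 × 10^7.
Sum = 6.603641 × 10^8.
SE = √(6.603641 × 10^8) = 25698.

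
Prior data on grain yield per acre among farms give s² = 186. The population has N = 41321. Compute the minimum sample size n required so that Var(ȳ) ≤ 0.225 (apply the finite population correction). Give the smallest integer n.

Without fpc, n₀ = s²/D = 186/0.225 = 826.6667.
With fpc, (1 − n/N)·s²/n ≤ D requires n ≥ n₀/(1 + n₀/N) = 826.6667/(1 + 826.6667/41321) = 810.4528.
Rounding up, n = 811.

811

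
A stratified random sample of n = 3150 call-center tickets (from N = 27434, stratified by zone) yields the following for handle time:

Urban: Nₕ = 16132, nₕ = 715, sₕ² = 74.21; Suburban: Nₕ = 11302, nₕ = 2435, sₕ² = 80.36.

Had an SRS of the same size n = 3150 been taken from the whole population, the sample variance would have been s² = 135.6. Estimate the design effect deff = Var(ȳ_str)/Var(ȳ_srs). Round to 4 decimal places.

Var(ȳ_str) = Σ Wₕ²(1−fₕ)sₕ²/nₕ with Wₕ = Nₕ/27434:
  Urban: (16132/27434)²·(1−715/16132)·74.21/715 = 0.034297796
  Suburban: (11302/27434)²·(1−2435/11302)·80.36/2435 = 0.0043943506
  → Var(ȳ_str) = 0.038692147.
Var(ȳ_srs) = (1 − 3150/27434)·135.6/3150 = 0.038104847.
deff = 0.038692147 / 0.038104847 = 1.0154.

1.0154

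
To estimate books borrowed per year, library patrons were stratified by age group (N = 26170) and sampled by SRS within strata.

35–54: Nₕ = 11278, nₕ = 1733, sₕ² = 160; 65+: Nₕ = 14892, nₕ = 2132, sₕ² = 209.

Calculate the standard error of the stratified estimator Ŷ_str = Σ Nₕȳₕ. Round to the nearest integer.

5345

Var(Ŷ_str) = Σₕ Nₕ²(1 − fₕ)sₕ²/nₕ.
35–54: 11278²·(1 − 1733/11278)·160/1733 = 9.9386968 × 10^6.
65+: 14892²·(1 − 2132/14892)·209/2132 = 1.8627852 × 10^7.
Sum = 2.8566549 × 10^7.
SE = √(2.8566549 × 10^7) = 5345.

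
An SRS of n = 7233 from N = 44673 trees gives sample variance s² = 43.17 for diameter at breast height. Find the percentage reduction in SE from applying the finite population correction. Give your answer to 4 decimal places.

f = n/N = 7233/44673 = 0.16190988.
SE_no-fpc = √(s²/n) = 0.077255924; SE_fpc = √((1−f)s²/n) = 0.070725683.
Ratio = √(1−f) = 0.91547262. Reduction = 100·(1 − 0.91547262) = 8.4527%.

8.4527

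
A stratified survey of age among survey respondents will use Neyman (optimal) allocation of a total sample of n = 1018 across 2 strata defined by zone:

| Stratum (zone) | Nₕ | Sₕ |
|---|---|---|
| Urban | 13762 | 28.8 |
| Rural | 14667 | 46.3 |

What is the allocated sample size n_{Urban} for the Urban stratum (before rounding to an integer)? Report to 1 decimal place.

Neyman allocation: nₕ = n·NₕSₕ / Σⱼ NⱼSⱼ.
Σ NⱼSⱼ = 13762·28.8 + 14667·46.3 = 1.0754277 × 10^6.
n_{Urban} = 1018·13762·28.8 / (1.0754277 × 10^6) = 375.2.

375.2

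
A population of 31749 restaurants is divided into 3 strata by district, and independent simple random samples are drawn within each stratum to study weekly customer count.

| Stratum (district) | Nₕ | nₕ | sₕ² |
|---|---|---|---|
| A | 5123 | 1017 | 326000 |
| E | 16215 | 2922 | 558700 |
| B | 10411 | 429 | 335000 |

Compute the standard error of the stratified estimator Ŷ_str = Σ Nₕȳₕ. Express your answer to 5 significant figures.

359320

Var(Ŷ_str) = Σₕ Nₕ²(1 − fₕ)sₕ²/nₕ.
A: 5123²·(1 − 1017/5123)·326000/1017 = 6.7427949 × 10^9.
E: 16215²·(1 − 2922/16215)·558700/2922 = 4.1213397 × 10^10.
B: 10411²·(1 − 429/10411)·335000/429 = 8.1151682 × 10^10.
Sum = 1.2910787 × 10^11.
SE = √(1.2910787 × 10^11) = 359320.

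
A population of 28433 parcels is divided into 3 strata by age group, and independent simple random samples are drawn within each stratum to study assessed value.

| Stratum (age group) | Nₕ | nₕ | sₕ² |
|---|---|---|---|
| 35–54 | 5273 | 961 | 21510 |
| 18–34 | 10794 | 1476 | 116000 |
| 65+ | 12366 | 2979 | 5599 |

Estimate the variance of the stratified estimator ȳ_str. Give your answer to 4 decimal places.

10.6770

Var(ȳ_str) = Σₕ Wₕ²(1 − fₕ)sₕ²/nₕ with Wₕ = Nₕ/N, N = 28433.
35–54: Wₕ = 0.18545352; term = 0.18545352²·(1 − 0.18224919)·21510/961 = 0.62951803.
18–34: Wₕ = 0.37962930; term = 0.37962930²·(1 − 0.13674263)·116000/1476 = 9.7775801.
65+: Wₕ = 0.43491717; term = 0.43491717²·(1 − 0.24090247)·5599/2979 = 0.26986754.
Sum = 10.676966.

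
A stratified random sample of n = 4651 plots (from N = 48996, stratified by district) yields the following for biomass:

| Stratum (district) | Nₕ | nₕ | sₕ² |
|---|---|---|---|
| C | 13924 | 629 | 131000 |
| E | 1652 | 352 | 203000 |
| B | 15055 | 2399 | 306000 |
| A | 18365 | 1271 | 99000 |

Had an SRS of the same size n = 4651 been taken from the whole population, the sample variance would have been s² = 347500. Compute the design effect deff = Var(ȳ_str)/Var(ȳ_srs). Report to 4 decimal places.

0.5455

Var(ȳ_str) = Σ Wₕ²(1−fₕ)sₕ²/nₕ with Wₕ = Nₕ/48996:
  C: (13924/48996)²·(1−629/13924)·131000/629 = 16.06023
  E: (1652/48996)²·(1−352/1652)·203000/352 = 0.51592375
  B: (15055/48996)²·(1−2399/15055)·306000/2399 = 10.123884
  A: (18365/48996)²·(1−1271/18365)·99000/1271 = 10.185985
  → Var(ȳ_str) = 36.886023.
Var(ȳ_srs) = (1 − 4651/48996)·347500/4651 = 67.622699.
deff = 36.886023 / 67.622699 = 0.5455.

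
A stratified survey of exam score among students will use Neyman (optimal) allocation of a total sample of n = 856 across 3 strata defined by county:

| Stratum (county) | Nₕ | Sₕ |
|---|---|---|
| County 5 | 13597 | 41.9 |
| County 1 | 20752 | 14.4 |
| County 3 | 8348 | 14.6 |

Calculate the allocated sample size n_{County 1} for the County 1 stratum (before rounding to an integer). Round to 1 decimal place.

Neyman allocation: nₕ = n·NₕSₕ / Σⱼ NⱼSⱼ.
Σ NⱼSⱼ = 13597·41.9 + 20752·14.4 + 8348·14.6 = 990423.9.
n_{County 1} = 856·20752·14.4 / 990423.9 = 258.3.

258.3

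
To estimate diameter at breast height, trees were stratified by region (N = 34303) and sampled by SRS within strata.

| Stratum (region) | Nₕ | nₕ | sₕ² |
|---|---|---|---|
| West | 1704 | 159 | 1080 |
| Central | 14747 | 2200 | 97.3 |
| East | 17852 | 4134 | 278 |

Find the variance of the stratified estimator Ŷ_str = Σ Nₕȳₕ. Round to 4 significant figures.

4.253 × 10^7

Var(Ŷ_str) = Σₕ Nₕ²(1 − fₕ)sₕ²/nₕ.
West: 1704²·(1 − 159/1704)·1080/159 = 1.7882355 × 10^7.
Central: 14747²·(1 − 2200/14747)·97.3/2200 = 8.1833992 × 10^6.
East: 17852²·(1 − 4134/17852)·278/4134 = 1.6468422 × 10^7.
Sum = 4.2534176 × 10^7.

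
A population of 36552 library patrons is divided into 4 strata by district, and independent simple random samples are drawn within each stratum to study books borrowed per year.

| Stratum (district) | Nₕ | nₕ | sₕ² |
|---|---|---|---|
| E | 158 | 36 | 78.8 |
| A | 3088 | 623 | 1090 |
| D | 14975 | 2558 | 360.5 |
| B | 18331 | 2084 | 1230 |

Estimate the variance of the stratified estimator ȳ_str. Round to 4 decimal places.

Var(ȳ_str) = Σₕ Wₕ²(1 − fₕ)sₕ²/nₕ with Wₕ = Nₕ/N, N = 36552.
E: Wₕ = 0.00432261; term = 0.00432261²·(1 − 0.22784810)·78.8/36 = 3.1580452 × 10^-5.
A: Wₕ = 0.08448238; term = 0.08448238²·(1 − 0.20174870)·1090/623 = 0.0099680539.
D: Wₕ = 0.40969030; term = 0.40969030²·(1 − 0.17081803)·360.5/2558 = 0.01961399.
B: Wₕ = 0.50150471; term = 0.50150471²·(1 − 0.11368720)·1230/2084 = 0.13156623.
Sum = 0.16117985.

0.1612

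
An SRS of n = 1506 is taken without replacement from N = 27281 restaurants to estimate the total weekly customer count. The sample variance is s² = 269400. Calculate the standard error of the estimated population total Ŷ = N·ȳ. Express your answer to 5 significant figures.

354660

Var(Ŷ) = N²·Var(ȳ) = N²·(1 − n/N)·s²/n.
f = 1506/27281 = 0.05520326; Var(ȳ) = 0.94479674·269400/1506 = 169.00946.
Var(Ŷ) = 27281² · 169.00946 = 1.2578579 × 10^11.
SE(Ŷ) = √(1.2578579 × 10^11) = 354660.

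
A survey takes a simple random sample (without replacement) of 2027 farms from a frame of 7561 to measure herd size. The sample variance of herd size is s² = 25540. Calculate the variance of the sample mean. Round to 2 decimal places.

Under SRS without replacement, Var(ȳ) = (1 − f)·s²/n with f = n/N = 2027/7561 = 0.26808623.
Var(ȳ) = (1 − 0.26808623)·25540/2027 = 0.73191377·12.599901 = 9.2220413.

9.22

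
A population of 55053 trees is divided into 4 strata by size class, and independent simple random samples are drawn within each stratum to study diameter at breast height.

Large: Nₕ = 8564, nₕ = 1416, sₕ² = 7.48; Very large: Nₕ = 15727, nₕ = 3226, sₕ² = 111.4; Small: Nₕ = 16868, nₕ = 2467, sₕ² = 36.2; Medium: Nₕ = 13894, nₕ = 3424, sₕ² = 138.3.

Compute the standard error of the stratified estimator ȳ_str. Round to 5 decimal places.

0.07390

Var(ȳ_str) = Σₕ Wₕ²(1 − fₕ)sₕ²/nₕ with Wₕ = Nₕ/N, N = 55053.
Large: Wₕ = 0.15555919; term = 0.15555919²·(1 − 0.16534330)·7.48/1416 = 1.066934 × 10^-4.
Very large: Wₕ = 0.28567017; term = 0.28567017²·(1 − 0.20512494)·111.4/3226 = 0.0022400076.
Small: Wₕ = 0.30639566; term = 0.30639566²·(1 − 0.14625326)·36.2/2467 = 0.0011760714.
Medium: Wₕ = 0.25237498; term = 0.25237498²·(1 − 0.24643731)·138.3/3424 = 0.0019386545.
Sum = 0.0054614269.
SE = √(0.0054614269) = 0.07390.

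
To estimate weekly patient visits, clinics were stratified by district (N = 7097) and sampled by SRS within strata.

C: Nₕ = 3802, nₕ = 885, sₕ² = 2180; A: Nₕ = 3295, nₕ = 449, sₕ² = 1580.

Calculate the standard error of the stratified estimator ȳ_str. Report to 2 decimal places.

Var(ȳ_str) = Σₕ Wₕ²(1 − fₕ)sₕ²/nₕ with Wₕ = Nₕ/N, N = 7097.
C: Wₕ = 0.53571932; term = 0.53571932²·(1 − 0.23277223)·2180/885 = 0.5423906.
A: Wₕ = 0.46428068; term = 0.46428068²·(1 − 0.13626707)·1580/449 = 0.65516615.
Sum = 1.1975568.
SE = √(1.1975568) = 1.09.

1.09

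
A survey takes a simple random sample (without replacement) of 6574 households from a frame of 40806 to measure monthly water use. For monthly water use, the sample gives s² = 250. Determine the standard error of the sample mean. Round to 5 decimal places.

Under SRS without replacement, Var(ȳ) = (1 − f)·s²/n with f = n/N = 6574/40806 = 0.16110376.
Var(ȳ) = (1 − 0.16110376)·250/6574 = 0.83889624·0.038028598 = 0.031902047.
SE(ȳ) = √(0.031902047) = 0.17861.

0.17861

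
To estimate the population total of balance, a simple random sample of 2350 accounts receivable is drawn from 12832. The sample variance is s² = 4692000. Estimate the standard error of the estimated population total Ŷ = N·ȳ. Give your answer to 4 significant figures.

518200

Var(Ŷ) = N²·Var(ȳ) = N²·(1 − n/N)·s²/n.
f = 2350/12832 = 0.18313591; Var(ȳ) = 0.81686409·4692000/2350 = 1630.9474.
Var(Ŷ) = 12832² · 1630.9474 = 2.6855216 × 10^11.
SE(Ŷ) = √(2.6855216 × 10^11) = 518200.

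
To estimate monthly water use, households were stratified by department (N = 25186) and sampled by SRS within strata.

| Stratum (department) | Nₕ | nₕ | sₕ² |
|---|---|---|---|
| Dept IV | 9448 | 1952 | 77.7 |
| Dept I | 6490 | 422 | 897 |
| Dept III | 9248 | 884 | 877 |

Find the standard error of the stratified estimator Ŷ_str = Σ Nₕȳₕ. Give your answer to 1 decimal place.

12777.5

Var(Ŷ_str) = Σₕ Nₕ²(1 − fₕ)sₕ²/nₕ.
Dept IV: 9448²·(1 − 1952/9448)·77.7/1952 = 2.8191012 × 10^6.
Dept I: 6490²·(1 − 422/6490)·897/422 = 8.3708635 × 10^7.
Dept III: 9248²·(1 − 884/9248)·877/884 = 7.673777 × 10^7.
Sum = 1.6326551 × 10^8.
SE = √(1.6326551 × 10^8) = 12777.5.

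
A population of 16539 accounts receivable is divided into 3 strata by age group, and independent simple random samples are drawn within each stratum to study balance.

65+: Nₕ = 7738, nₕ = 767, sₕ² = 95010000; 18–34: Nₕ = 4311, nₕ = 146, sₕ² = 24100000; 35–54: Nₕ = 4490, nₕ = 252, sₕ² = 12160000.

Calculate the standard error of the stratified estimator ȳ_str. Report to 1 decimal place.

Var(ȳ_str) = Σₕ Wₕ²(1 − fₕ)sₕ²/nₕ with Wₕ = Nₕ/N, N = 16539.
65+: Wₕ = 0.46786384; term = 0.46786384²·(1 − 0.09912122)·95010000/767 = 24427.514.
18–34: Wₕ = 0.26065663; term = 0.26065663²·(1 − 0.03386685)·24100000/146 = 10835.245.
35–54: Wₕ = 0.27147953; term = 0.27147953²·(1 − 0.05612472)·12160000/252 = 3356.7719.
Sum = 38619.531.
SE = √(38619.531) = 196.5.

196.5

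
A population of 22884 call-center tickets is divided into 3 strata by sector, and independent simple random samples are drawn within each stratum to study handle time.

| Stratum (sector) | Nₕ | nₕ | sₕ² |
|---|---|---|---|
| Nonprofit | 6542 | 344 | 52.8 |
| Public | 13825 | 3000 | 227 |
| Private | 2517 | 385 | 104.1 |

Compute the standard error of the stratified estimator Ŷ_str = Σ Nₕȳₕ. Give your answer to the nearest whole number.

Var(Ŷ_str) = Σₕ Nₕ²(1 − fₕ)sₕ²/nₕ.
Nonprofit: 6542²·(1 − 344/6542)·52.8/344 = 6.2235415 × 10^6.
Public: 13825²·(1 − 3000/13825)·227/3000 = 1.1323942 × 10^7.
Private: 2517²·(1 − 385/2517)·104.1/385 = 1.4509766 × 10^6.
Sum = 1.899846 × 10^7.
SE = √(1.899846 × 10^7) = 4359.

4359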